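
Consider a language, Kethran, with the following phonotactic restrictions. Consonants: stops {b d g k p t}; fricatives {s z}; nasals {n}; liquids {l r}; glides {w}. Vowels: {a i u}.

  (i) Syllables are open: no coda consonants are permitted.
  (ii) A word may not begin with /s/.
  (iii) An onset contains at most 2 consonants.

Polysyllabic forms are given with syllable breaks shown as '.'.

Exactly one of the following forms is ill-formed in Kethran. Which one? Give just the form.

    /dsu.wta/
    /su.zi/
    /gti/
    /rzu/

/dsu.wta/ — σ1 onset /ds/ (2C), coda /∅/ ok; σ2 onset /wt/ (2C), coda /∅/ ok → well-formed
/su.zi/ — violates constraint (ii): word begins with /s/ → ill-formed
/gti/ — σ1 onset /gt/ (2C), coda /∅/ ok → well-formed
/rzu/ — σ1 onset /rz/ (2C), coda /∅/ ok → well-formed

/su.zi/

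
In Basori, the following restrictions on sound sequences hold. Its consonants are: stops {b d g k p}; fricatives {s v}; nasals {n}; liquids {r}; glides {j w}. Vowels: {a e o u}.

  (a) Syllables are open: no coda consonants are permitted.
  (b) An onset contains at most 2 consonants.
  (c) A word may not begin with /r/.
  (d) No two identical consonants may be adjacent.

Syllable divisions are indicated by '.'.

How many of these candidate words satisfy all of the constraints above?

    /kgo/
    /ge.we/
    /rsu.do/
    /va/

/kgo/ — σ1 onset /kg/ (2C), coda /∅/ ok → well-formed
/ge.we/ — σ1 onset /g/, coda /∅/ ok; σ2 onset /w/, coda /∅/ ok → well-formed
/rsu.do/ — violates constraint (c): word begins with /r/ → ill-formed
/va/ — σ1 onset /v/, coda /∅/ ok → well-formed
Well-formed: /kgo/, /ge.we/, /va/ → 3.

3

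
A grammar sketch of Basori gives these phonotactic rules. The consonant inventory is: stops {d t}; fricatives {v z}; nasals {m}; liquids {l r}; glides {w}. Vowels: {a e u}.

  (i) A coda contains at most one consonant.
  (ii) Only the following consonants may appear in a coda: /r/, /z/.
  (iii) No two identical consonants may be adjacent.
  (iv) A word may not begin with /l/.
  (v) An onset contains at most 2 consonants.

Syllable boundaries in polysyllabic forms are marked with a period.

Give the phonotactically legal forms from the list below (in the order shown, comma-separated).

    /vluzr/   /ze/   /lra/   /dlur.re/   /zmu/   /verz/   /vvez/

/ze/, /zmu/

/vluzr/ — violates constraint (i): syllable 1 coda /zr/ has 2 consonants (> 1) → phonotactically illegal
/ze/ — σ1 onset /z/, coda /∅/ ok → phonotactically legal
/lra/ — violates constraint (iv): word begins with /l/ → phonotactically illegal
/dlur.re/ — violates constraint (iii): adjacent identical consonants /rr/ → phonotactically illegal
/zmu/ — σ1 onset /zm/ (2C), coda /∅/ ok → phonotactically legal
/verz/ — violates constraint (i): syllable 1 coda /rz/ has 2 consonants (> 1) → phonotactically illegal
/vvez/ — violates constraint (iii): adjacent identical consonants /vv/ → phonotactically illegal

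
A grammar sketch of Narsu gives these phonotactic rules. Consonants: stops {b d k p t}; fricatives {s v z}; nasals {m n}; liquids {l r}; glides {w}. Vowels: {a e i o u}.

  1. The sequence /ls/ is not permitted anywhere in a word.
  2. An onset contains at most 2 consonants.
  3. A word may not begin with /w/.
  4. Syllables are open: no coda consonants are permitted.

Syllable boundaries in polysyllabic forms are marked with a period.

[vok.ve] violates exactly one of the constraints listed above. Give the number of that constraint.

4

[vok.ve]: syllable 1 coda /k/ has 1 consonant (> 0).
This is a violation of constraint 4: "Syllables are open: no coda consonants are permitted."
The remaining constraints (1, 2, 3) are satisfied.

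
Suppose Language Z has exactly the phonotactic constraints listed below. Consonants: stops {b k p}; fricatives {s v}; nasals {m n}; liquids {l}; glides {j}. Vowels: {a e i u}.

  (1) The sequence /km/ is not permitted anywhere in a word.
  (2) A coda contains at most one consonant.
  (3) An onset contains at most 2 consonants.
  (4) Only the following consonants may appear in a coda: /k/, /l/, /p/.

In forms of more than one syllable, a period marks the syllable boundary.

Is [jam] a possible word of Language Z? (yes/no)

[jam] — violates constraint 4: syllable 1 coda contains /m/, which is not a licensed coda consonant → ill-formed

no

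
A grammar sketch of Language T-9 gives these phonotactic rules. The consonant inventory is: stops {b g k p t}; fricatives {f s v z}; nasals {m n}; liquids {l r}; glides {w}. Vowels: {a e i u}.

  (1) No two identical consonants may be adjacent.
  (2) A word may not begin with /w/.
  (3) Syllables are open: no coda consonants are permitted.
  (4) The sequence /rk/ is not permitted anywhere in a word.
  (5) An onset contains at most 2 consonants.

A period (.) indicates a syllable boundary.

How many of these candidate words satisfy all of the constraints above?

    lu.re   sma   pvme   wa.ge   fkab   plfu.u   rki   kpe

3

lu.re — σ1 onset /l/, coda /∅/ ok; σ2 onset /r/, coda /∅/ ok → phonotactically legal
sma — σ1 onset /sm/ (2C), coda /∅/ ok → phonotactically legal
pvme — violates constraint 5: syllable 1 onset /pvm/ has 3 consonants (> 2) → phonotactically illegal
wa.ge — violates constraint 2: word begins with /w/ → phonotactically illegal
fkab — violates constraint 3: syllable 1 coda /b/ has 1 consonant (> 0) → phonotactically illegal
plfu.u — violates constraint 5: syllable 1 onset /plf/ has 3 consonants (> 2) → phonotactically illegal
rki — violates constraint 4: contains banned sequence /rk/ → phonotactically illegal
kpe — σ1 onset /kp/ (2C), coda /∅/ ok → phonotactically legal
Phonotactically legal: lu.re, sma, kpe → 3.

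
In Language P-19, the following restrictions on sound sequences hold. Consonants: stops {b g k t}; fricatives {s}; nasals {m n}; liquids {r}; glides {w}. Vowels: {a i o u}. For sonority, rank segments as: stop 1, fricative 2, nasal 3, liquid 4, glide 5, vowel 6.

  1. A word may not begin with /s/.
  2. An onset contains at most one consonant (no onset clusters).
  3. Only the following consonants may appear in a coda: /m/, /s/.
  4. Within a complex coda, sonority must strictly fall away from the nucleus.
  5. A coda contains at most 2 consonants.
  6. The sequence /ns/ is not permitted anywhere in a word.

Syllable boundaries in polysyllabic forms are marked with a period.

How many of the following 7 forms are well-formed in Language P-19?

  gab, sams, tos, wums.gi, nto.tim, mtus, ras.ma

gab — violates constraint 3: syllable 1 coda contains /b/, which is not a licensed coda consonant → ill-formed
sams — violates constraint 1: word begins with /s/ → ill-formed
tos — σ1 onset /t/, coda /s/ ok → well-formed
wums.gi — σ1 onset /w/, coda /ms/ (3→2 falls) ok; σ2 onset /g/, coda /∅/ ok → well-formed
nto.tim — violates constraint 2: syllable 1 onset /nt/ has 2 consonants (> 1) → ill-formed
mtus — violates constraint 2: syllable 1 onset /mt/ has 2 consonants (> 1) → ill-formed
ras.ma — σ1 onset /r/, coda /s/ ok; σ2 onset /m/, coda /∅/ ok → well-formed
Well-formed: tos, wums.gi, ras.ma → 3.

3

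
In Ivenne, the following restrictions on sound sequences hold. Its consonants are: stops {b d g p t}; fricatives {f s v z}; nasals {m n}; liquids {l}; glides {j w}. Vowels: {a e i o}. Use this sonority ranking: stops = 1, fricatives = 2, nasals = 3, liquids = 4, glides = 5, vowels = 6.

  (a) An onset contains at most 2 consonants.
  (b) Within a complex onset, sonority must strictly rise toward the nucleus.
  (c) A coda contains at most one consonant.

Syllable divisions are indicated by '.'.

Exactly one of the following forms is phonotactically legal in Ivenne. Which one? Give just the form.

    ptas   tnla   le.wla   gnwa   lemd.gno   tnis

tnis

ptas — violates constraint (b): syllable 1 onset /pt/: /p/ (stop, 1) → /t/ (stop, 1) does not rise → phonotactically illegal
tnla — violates constraint (a): syllable 1 onset /tnl/ has 3 consonants (> 2) → phonotactically illegal
le.wla — violates constraint (b): syllable 2 onset /wl/: /w/ (glide, 5) → /l/ (liquid, 4) does not rise → phonotactically illegal
gnwa — violates constraint (a): syllable 1 onset /gnw/ has 3 consonants (> 2) → phonotactically illegal
lemd.gno — violates constraint (c): syllable 1 coda /md/ has 2 consonants (> 1) → phonotactically illegal
tnis — σ1 onset /tn/ (1→3 rises), coda /s/ ok → phonotactically legal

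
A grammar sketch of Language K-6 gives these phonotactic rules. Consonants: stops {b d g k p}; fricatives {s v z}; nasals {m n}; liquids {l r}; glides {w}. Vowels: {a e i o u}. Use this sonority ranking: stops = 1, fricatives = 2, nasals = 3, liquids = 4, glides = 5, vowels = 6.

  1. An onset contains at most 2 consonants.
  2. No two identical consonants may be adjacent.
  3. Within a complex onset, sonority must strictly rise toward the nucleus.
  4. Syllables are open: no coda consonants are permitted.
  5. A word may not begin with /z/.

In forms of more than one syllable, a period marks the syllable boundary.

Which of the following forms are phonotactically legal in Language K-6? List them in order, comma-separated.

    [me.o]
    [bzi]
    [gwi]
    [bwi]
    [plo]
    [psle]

[me.o] — σ1 onset /m/, coda /∅/ ok; σ2 onset /∅/, coda /∅/ ok → phonotactically legal
[bzi] — σ1 onset /bz/ (1→2 rises), coda /∅/ ok → phonotactically legal
[gwi] — σ1 onset /gw/ (1→5 rises), coda /∅/ ok → phonotactically legal
[bwi] — σ1 onset /bw/ (1→5 rises), coda /∅/ ok → phonotactically legal
[plo] — σ1 onset /pl/ (1→4 rises), coda /∅/ ok → phonotactically legal
[psle] — violates constraint 1: syllable 1 onset /psl/ has 3 consonants (> 2) → phonotactically illegal

[me.o], [bzi], [gwi], [bwi], [plo]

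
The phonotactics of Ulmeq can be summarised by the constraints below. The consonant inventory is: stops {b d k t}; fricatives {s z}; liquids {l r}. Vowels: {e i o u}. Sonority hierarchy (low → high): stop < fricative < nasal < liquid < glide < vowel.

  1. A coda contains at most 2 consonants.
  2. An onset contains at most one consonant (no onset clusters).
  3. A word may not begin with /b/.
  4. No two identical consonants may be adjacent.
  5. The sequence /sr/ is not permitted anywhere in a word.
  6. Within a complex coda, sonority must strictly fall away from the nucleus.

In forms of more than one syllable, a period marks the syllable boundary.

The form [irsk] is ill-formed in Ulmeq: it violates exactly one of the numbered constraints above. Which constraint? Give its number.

1

[irsk]: syllable 1 coda /rsk/ has 3 consonants (> 2).
This is a violation of constraint 1: "A coda contains at most 2 consonants."
The remaining constraints (2, 3, 4, 5, 6) are satisfied.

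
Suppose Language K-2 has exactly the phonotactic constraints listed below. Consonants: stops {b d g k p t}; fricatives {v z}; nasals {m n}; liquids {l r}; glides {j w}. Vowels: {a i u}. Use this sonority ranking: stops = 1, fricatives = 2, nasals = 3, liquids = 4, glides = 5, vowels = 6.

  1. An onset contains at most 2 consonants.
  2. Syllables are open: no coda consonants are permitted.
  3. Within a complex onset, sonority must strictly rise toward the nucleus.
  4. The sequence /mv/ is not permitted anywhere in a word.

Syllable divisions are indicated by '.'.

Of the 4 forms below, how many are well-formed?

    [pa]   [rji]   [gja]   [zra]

[pa] — σ1 onset /p/, coda /∅/ ok → well-formed
[rji] — σ1 onset /rj/ (4→5 rises), coda /∅/ ok → well-formed
[gja] — σ1 onset /gj/ (1→5 rises), coda /∅/ ok → well-formed
[zra] — σ1 onset /zr/ (2→4 rises), coda /∅/ ok → well-formed
Well-formed: [pa], [rji], [gja], [zra] → 4.

4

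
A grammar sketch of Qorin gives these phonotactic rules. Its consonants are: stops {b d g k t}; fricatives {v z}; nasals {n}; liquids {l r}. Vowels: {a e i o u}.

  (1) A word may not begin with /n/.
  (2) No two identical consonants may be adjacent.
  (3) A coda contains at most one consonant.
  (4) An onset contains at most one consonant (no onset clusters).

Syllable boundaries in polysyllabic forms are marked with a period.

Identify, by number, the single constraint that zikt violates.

zikt: syllable 1 coda /kt/ has 2 consonants (> 1).
This is a violation of constraint 3: "A coda contains at most one consonant."
The remaining constraints (1, 2, 4) are satisfied.

3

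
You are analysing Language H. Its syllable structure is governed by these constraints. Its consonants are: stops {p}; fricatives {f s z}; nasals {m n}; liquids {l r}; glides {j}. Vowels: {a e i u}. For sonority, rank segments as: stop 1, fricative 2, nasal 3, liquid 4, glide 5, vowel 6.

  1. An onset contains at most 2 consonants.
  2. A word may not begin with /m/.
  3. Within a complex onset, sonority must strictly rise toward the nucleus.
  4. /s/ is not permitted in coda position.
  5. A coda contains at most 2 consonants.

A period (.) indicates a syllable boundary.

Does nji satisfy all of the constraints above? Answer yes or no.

yes

nji — σ1 onset /nj/ (3→5 rises), coda /∅/ ok → licit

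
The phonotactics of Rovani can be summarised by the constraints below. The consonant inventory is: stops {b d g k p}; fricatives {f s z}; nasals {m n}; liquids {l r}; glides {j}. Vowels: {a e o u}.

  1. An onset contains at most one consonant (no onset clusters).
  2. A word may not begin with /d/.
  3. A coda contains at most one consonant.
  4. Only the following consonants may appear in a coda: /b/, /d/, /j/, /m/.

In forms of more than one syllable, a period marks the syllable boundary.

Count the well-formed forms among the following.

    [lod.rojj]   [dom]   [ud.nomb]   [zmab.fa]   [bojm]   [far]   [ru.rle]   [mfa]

0

[lod.rojj] — violates constraint 3: syllable 2 coda /jj/ has 2 consonants (> 1) → ill-formed
[dom] — violates constraint 2: word begins with /d/ → ill-formed
[ud.nomb] — violates constraint 3: syllable 2 coda /mb/ has 2 consonants (> 1) → ill-formed
[zmab.fa] — violates constraint 1: syllable 1 onset /zm/ has 2 consonants (> 1) → ill-formed
[bojm] — violates constraint 3: syllable 1 coda /jm/ has 2 consonants (> 1) → ill-formed
[far] — violates constraint 4: syllable 1 coda contains /r/, which is not a licensed coda consonant → ill-formed
[ru.rle] — violates constraint 1: syllable 2 onset /rl/ has 2 consonants (> 1) → ill-formed
[mfa] — violates constraint 1: syllable 1 onset /mf/ has 2 consonants (> 1) → ill-formed
No form is well-formed → 0.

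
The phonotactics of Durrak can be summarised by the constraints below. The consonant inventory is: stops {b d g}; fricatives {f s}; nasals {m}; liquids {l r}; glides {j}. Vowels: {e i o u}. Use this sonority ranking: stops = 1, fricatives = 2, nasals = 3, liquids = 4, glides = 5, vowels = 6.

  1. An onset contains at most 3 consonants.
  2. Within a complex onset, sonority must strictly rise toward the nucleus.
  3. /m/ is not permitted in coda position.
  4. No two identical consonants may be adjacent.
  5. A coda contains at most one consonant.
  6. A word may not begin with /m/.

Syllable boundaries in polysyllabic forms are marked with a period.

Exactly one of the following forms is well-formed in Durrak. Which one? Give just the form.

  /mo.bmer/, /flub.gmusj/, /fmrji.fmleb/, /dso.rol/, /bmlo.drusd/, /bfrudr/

/dso.rol/

/mo.bmer/ — violates constraint 6: word begins with /m/ → ill-formed
/flub.gmusj/ — violates constraint 5: syllable 2 coda /sj/ has 2 consonants (> 1) → ill-formed
/fmrji.fmleb/ — violates constraint 1: syllable 1 onset /fmrj/ has 4 consonants (> 3) → ill-formed
/dso.rol/ — σ1 onset /ds/ (1→2 rises), coda /∅/ ok; σ2 onset /r/, coda /l/ ok → well-formed
/bmlo.drusd/ — violates constraint 5: syllable 2 coda /sd/ has 2 consonants (> 1) → ill-formed
/bfrudr/ — violates constraint 5: syllable 1 coda /dr/ has 2 consonants (> 1) → ill-formed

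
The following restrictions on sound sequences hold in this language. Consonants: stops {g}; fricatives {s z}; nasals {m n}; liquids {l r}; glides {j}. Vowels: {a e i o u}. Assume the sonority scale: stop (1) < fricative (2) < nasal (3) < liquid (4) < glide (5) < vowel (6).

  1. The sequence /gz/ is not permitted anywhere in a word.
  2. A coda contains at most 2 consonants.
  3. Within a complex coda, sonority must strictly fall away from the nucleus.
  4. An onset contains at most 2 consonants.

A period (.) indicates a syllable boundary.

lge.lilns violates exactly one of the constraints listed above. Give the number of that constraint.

2

lge.lilns: syllable 2 coda /lns/ has 3 consonants (> 2).
This is a violation of constraint 2: "A coda contains at most 2 consonants."
The remaining constraints (1, 3, 4) are satisfied.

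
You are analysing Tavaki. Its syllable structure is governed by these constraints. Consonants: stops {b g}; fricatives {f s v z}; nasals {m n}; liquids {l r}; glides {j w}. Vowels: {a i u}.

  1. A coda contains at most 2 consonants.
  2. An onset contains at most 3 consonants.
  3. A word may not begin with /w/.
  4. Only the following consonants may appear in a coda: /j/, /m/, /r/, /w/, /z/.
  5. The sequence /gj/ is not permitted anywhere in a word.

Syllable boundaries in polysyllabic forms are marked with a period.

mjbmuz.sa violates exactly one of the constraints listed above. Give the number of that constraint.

mjbmuz.sa: syllable 1 onset /mjbm/ has 4 consonants (> 3).
This is a violation of constraint 2: "An onset contains at most 3 consonants."
The remaining constraints (1, 3, 4, 5) are satisfied.

2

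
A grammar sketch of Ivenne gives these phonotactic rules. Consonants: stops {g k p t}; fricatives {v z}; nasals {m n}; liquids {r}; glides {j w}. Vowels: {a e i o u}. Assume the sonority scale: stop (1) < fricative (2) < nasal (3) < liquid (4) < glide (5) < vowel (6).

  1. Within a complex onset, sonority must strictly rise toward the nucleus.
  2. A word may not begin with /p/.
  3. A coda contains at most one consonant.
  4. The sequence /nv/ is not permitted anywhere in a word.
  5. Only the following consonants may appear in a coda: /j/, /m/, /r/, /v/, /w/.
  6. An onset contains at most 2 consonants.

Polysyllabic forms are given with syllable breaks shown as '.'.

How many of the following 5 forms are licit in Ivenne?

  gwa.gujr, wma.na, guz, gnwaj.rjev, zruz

gwa.gujr — violates constraint 3: syllable 2 coda /jr/ has 2 consonants (> 1) → illicit
wma.na — violates constraint 1: syllable 1 onset /wm/: /w/ (glide, 5) → /m/ (nasal, 3) does not rise → illicit
guz — violates constraint 5: syllable 1 coda contains /z/, which is not a licensed coda consonant → illicit
gnwaj.rjev — violates constraint 6: syllable 1 onset /gnw/ has 3 consonants (> 2) → illicit
zruz — violates constraint 5: syllable 1 coda contains /z/, which is not a licensed coda consonant → illicit
No form is licit → 0.

0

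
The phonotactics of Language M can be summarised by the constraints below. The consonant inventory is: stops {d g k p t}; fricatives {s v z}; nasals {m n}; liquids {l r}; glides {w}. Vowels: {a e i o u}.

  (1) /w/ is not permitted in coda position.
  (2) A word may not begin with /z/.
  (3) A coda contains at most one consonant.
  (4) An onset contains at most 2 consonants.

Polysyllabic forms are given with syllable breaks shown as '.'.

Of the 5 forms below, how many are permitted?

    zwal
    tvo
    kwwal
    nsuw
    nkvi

1

zwal — violates constraint 2: word begins with /z/ → not permitted
tvo — σ1 onset /tv/ (2C), coda /∅/ ok → permitted
kwwal — violates constraint 4: syllable 1 onset /kww/ has 3 consonants (> 2) → not permitted
nsuw — violates constraint 1: syllable 1 coda contains /w/ → not permitted
nkvi — violates constraint 4: syllable 1 onset /nkv/ has 3 consonants (> 2) → not permitted
Permitted: tvo → 1.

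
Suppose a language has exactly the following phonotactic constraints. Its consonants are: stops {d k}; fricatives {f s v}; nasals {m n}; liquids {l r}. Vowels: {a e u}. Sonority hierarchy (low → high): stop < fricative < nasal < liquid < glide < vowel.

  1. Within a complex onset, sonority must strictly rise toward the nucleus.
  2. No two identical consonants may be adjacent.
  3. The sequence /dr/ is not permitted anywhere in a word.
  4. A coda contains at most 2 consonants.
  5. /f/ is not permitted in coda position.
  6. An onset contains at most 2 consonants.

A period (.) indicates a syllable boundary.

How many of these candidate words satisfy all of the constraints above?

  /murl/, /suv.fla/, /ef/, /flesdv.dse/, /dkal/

/murl/ — σ1 onset /m/, coda /rl/ (2C) ok → phonotactically legal
/suv.fla/ — σ1 onset /s/, coda /v/ ok; σ2 onset /fl/ (2→4 rises), coda /∅/ ok → phonotactically legal
/ef/ — violates constraint 5: syllable 1 coda contains /f/ → phonotactically illegal
/flesdv.dse/ — violates constraint 4: syllable 1 coda /sdv/ has 3 consonants (> 2) → phonotactically illegal
/dkal/ — violates constraint 1: syllable 1 onset /dk/: /d/ (stop, 1) → /k/ (stop, 1) does not rise → phonotactically illegal
Phonotactically legal: /murl/, /suv.fla/ → 2.

2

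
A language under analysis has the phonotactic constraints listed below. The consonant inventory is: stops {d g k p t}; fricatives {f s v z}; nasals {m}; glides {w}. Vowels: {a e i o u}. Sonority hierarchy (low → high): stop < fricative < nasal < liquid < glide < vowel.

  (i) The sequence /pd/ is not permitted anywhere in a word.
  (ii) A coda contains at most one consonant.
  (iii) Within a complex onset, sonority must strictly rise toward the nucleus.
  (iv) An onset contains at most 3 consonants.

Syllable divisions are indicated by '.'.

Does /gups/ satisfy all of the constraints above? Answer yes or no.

/gups/ — violates constraint (ii): syllable 1 coda /ps/ has 2 consonants (> 1) → phonotactically illegal

no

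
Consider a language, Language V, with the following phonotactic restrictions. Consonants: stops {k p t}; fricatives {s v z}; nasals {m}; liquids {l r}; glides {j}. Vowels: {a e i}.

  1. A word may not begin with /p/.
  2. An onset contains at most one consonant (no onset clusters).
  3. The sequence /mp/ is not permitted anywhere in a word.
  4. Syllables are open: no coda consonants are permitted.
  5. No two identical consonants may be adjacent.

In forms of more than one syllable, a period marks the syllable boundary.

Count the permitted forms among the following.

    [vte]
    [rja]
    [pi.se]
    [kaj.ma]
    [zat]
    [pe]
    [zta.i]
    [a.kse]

[vte] — violates constraint 2: syllable 1 onset /vt/ has 2 consonants (> 1) → not permitted
[rja] — violates constraint 2: syllable 1 onset /rj/ has 2 consonants (> 1) → not permitted
[pi.se] — violates constraint 1: word begins with /p/ → not permitted
[kaj.ma] — violates constraint 4: syllable 1 coda /j/ has 1 consonant (> 0) → not permitted
[zat] — violates constraint 4: syllable 1 coda /t/ has 1 consonant (> 0) → not permitted
[pe] — violates constraint 1: word begins with /p/ → not permitted
[zta.i] — violates constraint 2: syllable 1 onset /zt/ has 2 consonants (> 1) → not permitted
[a.kse] — violates constraint 2: syllable 2 onset /ks/ has 2 consonants (> 1) → not permitted
No form is permitted → 0.

0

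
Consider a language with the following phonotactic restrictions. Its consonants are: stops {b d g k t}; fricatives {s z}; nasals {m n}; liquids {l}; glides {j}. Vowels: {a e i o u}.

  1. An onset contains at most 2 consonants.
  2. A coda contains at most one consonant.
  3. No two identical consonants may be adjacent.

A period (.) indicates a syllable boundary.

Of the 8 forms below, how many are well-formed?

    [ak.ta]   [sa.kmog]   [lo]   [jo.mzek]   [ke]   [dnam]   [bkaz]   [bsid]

8

[ak.ta] — σ1 onset /∅/, coda /k/ ok; σ2 onset /t/, coda /∅/ ok → well-formed
[sa.kmog] — σ1 onset /s/, coda /∅/ ok; σ2 onset /km/ (2C), coda /g/ ok → well-formed
[lo] — σ1 onset /l/, coda /∅/ ok → well-formed
[jo.mzek] — σ1 onset /j/, coda /∅/ ok; σ2 onset /mz/ (2C), coda /k/ ok → well-formed
[ke] — σ1 onset /k/, coda /∅/ ok → well-formed
[dnam] — σ1 onset /dn/ (2C), coda /m/ ok → well-formed
[bkaz] — σ1 onset /bk/ (2C), coda /z/ ok → well-formed
[bsid] — σ1 onset /bs/ (2C), coda /d/ ok → well-formed
Well-formed: [ak.ta], [sa.kmog], [lo], [jo.mzek], [ke], [dnam], [bkaz], [bsid] → 8.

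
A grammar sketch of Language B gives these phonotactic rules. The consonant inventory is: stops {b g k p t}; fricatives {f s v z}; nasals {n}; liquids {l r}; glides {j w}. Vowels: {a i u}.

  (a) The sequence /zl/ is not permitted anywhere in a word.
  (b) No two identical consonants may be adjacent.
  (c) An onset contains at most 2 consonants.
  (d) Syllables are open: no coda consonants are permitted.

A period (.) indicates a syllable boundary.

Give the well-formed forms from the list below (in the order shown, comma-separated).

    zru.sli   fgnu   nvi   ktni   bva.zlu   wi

zru.sli, nvi, wi

zru.sli — σ1 onset /zr/ (2C), coda /∅/ ok; σ2 onset /sl/ (2C), coda /∅/ ok → well-formed
fgnu — violates constraint (c): syllable 1 onset /fgn/ has 3 consonants (> 2) → ill-formed
nvi — σ1 onset /nv/ (2C), coda /∅/ ok → well-formed
ktni — violates constraint (c): syllable 1 onset /ktn/ has 3 consonants (> 2) → ill-formed
bva.zlu — violates constraint (a): contains banned sequence /zl/ → ill-formed
wi — σ1 onset /w/, coda /∅/ ok → well-formed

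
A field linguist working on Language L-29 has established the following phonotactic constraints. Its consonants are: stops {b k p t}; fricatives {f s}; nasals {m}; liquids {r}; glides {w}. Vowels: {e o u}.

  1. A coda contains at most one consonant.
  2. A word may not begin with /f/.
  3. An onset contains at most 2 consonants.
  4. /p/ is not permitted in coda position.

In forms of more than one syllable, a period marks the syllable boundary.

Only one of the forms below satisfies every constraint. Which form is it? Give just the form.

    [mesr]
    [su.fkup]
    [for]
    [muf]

[mesr] — violates constraint 1: syllable 1 coda /sr/ has 2 consonants (> 1) → not permitted
[su.fkup] — violates constraint 4: syllable 2 coda contains /p/ → not permitted
[for] — violates constraint 2: word begins with /f/ → not permitted
[muf] — σ1 onset /m/, coda /f/ ok → permitted

[muf]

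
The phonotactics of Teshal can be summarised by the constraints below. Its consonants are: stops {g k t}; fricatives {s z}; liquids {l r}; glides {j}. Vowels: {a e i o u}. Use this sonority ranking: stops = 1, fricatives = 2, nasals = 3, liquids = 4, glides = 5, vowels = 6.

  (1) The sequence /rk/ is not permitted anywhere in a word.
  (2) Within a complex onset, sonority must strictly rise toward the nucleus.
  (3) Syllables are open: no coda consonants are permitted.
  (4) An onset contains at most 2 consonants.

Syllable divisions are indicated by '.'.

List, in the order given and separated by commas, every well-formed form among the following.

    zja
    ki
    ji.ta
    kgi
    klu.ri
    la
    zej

zja, ki, ji.ta, klu.ri, la

zja — σ1 onset /zj/ (2→5 rises), coda /∅/ ok → well-formed
ki — σ1 onset /k/, coda /∅/ ok → well-formed
ji.ta — σ1 onset /j/, coda /∅/ ok; σ2 onset /t/, coda /∅/ ok → well-formed
kgi — violates constraint 2: syllable 1 onset /kg/: /k/ (stop, 1) → /g/ (stop, 1) does not rise → ill-formed
klu.ri — σ1 onset /kl/ (1→4 rises), coda /∅/ ok; σ2 onset /r/, coda /∅/ ok → well-formed
la — σ1 onset /l/, coda /∅/ ok → well-formed
zej — violates constraint 3: syllable 1 coda /j/ has 1 consonant (> 0) → ill-formed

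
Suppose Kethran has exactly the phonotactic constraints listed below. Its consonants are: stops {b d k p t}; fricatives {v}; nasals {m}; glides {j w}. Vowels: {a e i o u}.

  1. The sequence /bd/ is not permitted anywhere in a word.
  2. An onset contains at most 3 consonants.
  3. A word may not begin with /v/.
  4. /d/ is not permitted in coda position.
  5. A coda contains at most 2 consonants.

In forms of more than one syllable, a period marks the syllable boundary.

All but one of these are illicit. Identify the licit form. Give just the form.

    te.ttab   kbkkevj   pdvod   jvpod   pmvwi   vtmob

te.ttab

te.ttab — σ1 onset /t/, coda /∅/ ok; σ2 onset /tt/ (2C), coda /b/ ok → licit
kbkkevj — violates constraint 2: syllable 1 onset /kbkk/ has 4 consonants (> 3) → illicit
pdvod — violates constraint 4: syllable 1 coda contains /d/ → illicit
jvpod — violates constraint 4: syllable 1 coda contains /d/ → illicit
pmvwi — violates constraint 2: syllable 1 onset /pmvw/ has 4 consonants (> 3) → illicit
vtmob — violates constraint 3: word begins with /v/ → illicit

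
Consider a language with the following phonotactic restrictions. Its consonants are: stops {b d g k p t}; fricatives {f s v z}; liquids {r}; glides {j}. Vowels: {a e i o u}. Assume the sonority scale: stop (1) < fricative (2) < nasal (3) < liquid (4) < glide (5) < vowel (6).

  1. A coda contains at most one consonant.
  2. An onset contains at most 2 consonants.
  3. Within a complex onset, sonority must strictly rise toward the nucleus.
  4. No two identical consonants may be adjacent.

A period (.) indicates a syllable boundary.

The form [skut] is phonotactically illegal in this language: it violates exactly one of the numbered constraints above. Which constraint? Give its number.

3

[skut]: syllable 1 onset /sk/: /s/ (fricative, 2) → /k/ (stop, 1) does not rise.
This is a violation of constraint 3: "Within a complex onset, sonority must strictly rise toward the nucleus."
The remaining constraints (1, 2, 4) are satisfied.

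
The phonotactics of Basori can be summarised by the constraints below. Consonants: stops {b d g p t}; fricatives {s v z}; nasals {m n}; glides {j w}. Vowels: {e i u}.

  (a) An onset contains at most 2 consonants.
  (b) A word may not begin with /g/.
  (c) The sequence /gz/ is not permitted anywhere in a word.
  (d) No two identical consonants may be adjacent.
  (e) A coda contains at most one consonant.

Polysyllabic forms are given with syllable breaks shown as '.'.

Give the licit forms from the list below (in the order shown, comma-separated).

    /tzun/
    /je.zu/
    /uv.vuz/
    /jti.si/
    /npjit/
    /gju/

/tzun/, /je.zu/, /jti.si/

/tzun/ — σ1 onset /tz/ (2C), coda /n/ ok → licit
/je.zu/ — σ1 onset /j/, coda /∅/ ok; σ2 onset /z/, coda /∅/ ok → licit
/uv.vuz/ — violates constraint (d): adjacent identical consonants /vv/ → illicit
/jti.si/ — σ1 onset /jt/ (2C), coda /∅/ ok; σ2 onset /s/, coda /∅/ ok → licit
/npjit/ — violates constraint (a): syllable 1 onset /npj/ has 3 consonants (> 2) → illicit
/gju/ — violates constraint (b): word begins with /g/ → illicit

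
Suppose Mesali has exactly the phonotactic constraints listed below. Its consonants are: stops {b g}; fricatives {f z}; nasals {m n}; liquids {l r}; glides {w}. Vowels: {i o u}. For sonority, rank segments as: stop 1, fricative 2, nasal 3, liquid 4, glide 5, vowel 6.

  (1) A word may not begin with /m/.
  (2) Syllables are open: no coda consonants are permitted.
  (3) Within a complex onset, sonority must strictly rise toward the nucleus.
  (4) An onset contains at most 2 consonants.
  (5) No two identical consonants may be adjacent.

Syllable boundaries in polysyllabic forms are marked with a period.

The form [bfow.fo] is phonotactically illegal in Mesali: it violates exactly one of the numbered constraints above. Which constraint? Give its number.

[bfow.fo]: syllable 1 coda /w/ has 1 consonant (> 0).
This is a violation of constraint 2: "Syllables are open: no coda consonants are permitted."
The remaining constraints (1, 3, 4, 5) are satisfied.

2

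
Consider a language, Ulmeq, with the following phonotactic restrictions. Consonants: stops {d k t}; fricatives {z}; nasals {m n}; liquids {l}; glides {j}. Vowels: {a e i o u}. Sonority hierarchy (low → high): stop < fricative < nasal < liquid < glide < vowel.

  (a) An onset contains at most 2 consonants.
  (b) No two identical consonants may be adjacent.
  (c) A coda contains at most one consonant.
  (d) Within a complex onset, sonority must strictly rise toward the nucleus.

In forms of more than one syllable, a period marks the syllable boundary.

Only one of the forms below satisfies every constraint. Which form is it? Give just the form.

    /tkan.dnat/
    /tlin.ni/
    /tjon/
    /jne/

/tjon/

/tkan.dnat/ — violates constraint (d): syllable 1 onset /tk/: /t/ (stop, 1) → /k/ (stop, 1) does not rise → phonotactically illegal
/tlin.ni/ — violates constraint (b): adjacent identical consonants /nn/ → phonotactically illegal
/tjon/ — σ1 onset /tj/ (1→5 rises), coda /n/ ok → phonotactically legal
/jne/ — violates constraint (d): syllable 1 onset /jn/: /j/ (glide, 5) → /n/ (nasal, 3) does not rise → phonotactically illegal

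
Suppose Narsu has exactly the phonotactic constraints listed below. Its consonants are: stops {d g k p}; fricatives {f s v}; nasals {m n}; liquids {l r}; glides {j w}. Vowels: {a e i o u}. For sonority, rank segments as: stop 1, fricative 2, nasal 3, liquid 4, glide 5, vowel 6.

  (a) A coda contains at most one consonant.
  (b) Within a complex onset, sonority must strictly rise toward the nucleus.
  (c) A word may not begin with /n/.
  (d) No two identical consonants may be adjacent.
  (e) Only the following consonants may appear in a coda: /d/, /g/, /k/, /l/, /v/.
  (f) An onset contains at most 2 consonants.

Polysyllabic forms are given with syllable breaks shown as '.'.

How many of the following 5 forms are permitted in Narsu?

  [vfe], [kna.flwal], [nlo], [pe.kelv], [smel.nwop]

0

[vfe] — violates constraint (b): syllable 1 onset /vf/: /v/ (fricative, 2) → /f/ (fricative, 2) does not rise → not permitted
[kna.flwal] — violates constraint (f): syllable 2 onset /flw/ has 3 consonants (> 2) → not permitted
[nlo] — violates constraint (c): word begins with /n/ → not permitted
[pe.kelv] — violates constraint (a): syllable 2 coda /lv/ has 2 consonants (> 1) → not permitted
[smel.nwop] — violates constraint (e): syllable 2 coda contains /p/, which is not a licensed coda consonant → not permitted
No form is permitted → 0.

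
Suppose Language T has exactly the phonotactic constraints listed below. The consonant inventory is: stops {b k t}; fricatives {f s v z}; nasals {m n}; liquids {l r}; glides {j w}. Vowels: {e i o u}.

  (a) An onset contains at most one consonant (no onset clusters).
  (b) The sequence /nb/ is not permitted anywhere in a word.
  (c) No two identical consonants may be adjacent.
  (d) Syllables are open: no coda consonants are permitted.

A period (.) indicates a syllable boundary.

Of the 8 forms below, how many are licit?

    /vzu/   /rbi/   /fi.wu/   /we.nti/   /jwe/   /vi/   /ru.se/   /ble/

3

/vzu/ — violates constraint (a): syllable 1 onset /vz/ has 2 consonants (> 1) → illicit
/rbi/ — violates constraint (a): syllable 1 onset /rb/ has 2 consonants (> 1) → illicit
/fi.wu/ — σ1 onset /f/, coda /∅/ ok; σ2 onset /w/, coda /∅/ ok → licit
/we.nti/ — violates constraint (a): syllable 2 onset /nt/ has 2 consonants (> 1) → illicit
/jwe/ — violates constraint (a): syllable 1 onset /jw/ has 2 consonants (> 1) → illicit
/vi/ — σ1 onset /v/, coda /∅/ ok → licit
/ru.se/ — σ1 onset /r/, coda /∅/ ok; σ2 onset /s/, coda /∅/ ok → licit
/ble/ — violates constraint (a): syllable 1 onset /bl/ has 2 consonants (> 1) → illicit
Licit: /fi.wu/, /vi/, /ru.se/ → 3.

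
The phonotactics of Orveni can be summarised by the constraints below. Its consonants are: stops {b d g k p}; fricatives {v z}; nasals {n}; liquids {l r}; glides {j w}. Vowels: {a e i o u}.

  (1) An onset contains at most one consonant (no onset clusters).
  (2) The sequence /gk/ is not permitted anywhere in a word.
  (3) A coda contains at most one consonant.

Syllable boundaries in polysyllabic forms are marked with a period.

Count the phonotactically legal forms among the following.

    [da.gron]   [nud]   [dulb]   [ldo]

[da.gron] — violates constraint 1: syllable 2 onset /gr/ has 2 consonants (> 1) → phonotactically illegal
[nud] — σ1 onset /n/, coda /d/ ok → phonotactically legal
[dulb] — violates constraint 3: syllable 1 coda /lb/ has 2 consonants (> 1) → phonotactically illegal
[ldo] — violates constraint 1: syllable 1 onset /ld/ has 2 consonants (> 1) → phonotactically illegal
Phonotactically legal: [nud] → 1.

1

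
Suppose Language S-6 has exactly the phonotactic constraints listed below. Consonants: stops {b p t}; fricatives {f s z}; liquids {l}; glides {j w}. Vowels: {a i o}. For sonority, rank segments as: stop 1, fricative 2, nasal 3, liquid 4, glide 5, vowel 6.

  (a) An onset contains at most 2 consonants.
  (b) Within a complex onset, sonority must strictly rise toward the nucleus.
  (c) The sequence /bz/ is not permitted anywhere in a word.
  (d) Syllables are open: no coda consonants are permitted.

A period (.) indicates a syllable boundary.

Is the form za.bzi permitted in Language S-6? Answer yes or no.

za.bzi — violates constraint (c): contains banned sequence /bz/ → not permitted

no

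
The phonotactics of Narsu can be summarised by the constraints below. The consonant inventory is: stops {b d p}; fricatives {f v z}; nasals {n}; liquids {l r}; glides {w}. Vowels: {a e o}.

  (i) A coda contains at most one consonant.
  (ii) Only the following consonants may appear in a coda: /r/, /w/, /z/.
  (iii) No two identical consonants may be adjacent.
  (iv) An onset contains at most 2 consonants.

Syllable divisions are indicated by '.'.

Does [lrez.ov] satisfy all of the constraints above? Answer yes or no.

[lrez.ov] — violates constraint (ii): syllable 2 coda contains /v/, which is not a licensed coda consonant → ill-formed

no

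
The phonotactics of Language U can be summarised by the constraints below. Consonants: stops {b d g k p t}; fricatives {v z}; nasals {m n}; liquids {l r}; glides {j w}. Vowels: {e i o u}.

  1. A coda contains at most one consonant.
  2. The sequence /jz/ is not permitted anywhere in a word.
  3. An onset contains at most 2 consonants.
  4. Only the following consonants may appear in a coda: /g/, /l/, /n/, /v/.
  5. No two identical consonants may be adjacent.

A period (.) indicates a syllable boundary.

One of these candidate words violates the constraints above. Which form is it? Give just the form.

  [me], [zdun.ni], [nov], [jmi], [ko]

[me] — σ1 onset /m/, coda /∅/ ok → permitted
[zdun.ni] — violates constraint 5: adjacent identical consonants /nn/ → not permitted
[nov] — σ1 onset /n/, coda /v/ ok → permitted
[jmi] — σ1 onset /jm/ (2C), coda /∅/ ok → permitted
[ko] — σ1 onset /k/, coda /∅/ ok → permitted

[zdun.ni]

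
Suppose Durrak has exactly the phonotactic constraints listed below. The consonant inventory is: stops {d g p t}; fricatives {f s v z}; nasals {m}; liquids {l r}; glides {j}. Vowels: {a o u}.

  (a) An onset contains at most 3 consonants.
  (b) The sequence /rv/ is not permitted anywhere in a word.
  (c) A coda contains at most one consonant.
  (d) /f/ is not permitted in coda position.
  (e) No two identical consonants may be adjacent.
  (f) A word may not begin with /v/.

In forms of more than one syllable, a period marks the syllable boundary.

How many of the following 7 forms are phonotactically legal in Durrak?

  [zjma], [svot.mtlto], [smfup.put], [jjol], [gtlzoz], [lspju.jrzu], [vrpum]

1

[zjma] — σ1 onset /zjm/ (3C), coda /∅/ ok → phonotactically legal
[svot.mtlto] — violates constraint (a): syllable 2 onset /mtlt/ has 4 consonants (> 3) → phonotactically illegal
[smfup.put] — violates constraint (e): adjacent identical consonants /pp/ → phonotactically illegal
[jjol] — violates constraint (e): adjacent identical consonants /jj/ → phonotactically illegal
[gtlzoz] — violates constraint (a): syllable 1 onset /gtlz/ has 4 consonants (> 3) → phonotactically illegal
[lspju.jrzu] — violates constraint (a): syllable 1 onset /lspj/ has 4 consonants (> 3) → phonotactically illegal
[vrpum] — violates constraint (f): word begins with /v/ → phonotactically illegal
Phonotactically legal: [zjma] → 1.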